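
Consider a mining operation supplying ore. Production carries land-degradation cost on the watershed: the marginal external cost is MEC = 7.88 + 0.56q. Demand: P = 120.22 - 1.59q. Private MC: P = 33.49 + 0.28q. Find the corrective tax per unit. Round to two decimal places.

Social marginal cost = private MC + MEC = 41.37 + 0.84q.
Set SMC = demand: 41.37 + 0.84q = 120.22 - 1.59q → q* = 32.4486.
The Pigouvian tax equals MEC at q*: 7.88 + 0.56×32.4486 = 26.0512.

tax = 26.05 per unit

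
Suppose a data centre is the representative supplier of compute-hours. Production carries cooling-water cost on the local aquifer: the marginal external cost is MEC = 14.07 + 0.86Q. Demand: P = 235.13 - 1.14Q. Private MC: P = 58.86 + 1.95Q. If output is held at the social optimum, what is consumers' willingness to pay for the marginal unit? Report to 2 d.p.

Social marginal cost = private MC + MEC = 72.93 + 2.81Q.
Set SMC = demand: 72.93 + 2.81Q = 235.13 - 1.14Q → Q* = 41.0633.
Consumer price on the demand curve at Q*: 235.13 − 1.14×41.0633 = 188.3178.

P = 188.32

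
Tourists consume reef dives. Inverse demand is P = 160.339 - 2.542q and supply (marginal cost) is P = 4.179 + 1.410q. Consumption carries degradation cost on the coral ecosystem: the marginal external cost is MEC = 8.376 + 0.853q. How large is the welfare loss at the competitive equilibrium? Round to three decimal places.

DWL = 184.273

Market equilibrium (private): 4.179 + 1.410q = 160.339 - 2.542q → q_m = 39.5142.
Social marginal benefit = demand − MEC = 151.963 - 3.395q.
Set SMB = MC: 151.963 - 3.395q = 4.179 + 1.410q → q* = 30.7563.
Height of the DWL triangle at q_m is MC(q_m) − SMB(q_m) = MEC(q_m) = 42.0816.
DWL = ½ × 8.7579 × 42.0816 = 184.2732.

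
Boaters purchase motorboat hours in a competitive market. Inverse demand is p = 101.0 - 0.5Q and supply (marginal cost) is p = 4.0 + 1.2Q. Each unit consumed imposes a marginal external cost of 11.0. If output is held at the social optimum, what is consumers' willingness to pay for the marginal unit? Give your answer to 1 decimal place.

P = 75.7

Social marginal benefit = demand − MEC = 90.0 - 0.5Q.
Set SMB = MC: 90.0 - 0.5Q = 4.0 + 1.2Q → Q* = 50.5882.
Consumer price on the demand curve at Q*: 101.0 − 0.5×50.5882 = 75.7059.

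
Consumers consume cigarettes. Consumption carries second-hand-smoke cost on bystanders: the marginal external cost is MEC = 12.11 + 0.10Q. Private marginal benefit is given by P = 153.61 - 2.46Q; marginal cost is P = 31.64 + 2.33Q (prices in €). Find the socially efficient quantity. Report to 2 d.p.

Q* = 22.47

Social marginal benefit = demand − MEC = 141.50 - 2.56Q.
Set SMB = MC: 141.50 - 2.56Q = 31.64 + 2.33Q → Q* = 22.4663.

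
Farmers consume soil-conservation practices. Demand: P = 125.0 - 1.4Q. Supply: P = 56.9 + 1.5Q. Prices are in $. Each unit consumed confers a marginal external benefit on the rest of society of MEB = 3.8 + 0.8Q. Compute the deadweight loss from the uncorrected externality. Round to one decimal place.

DWL = $121.5

Market equilibrium (private): 56.9 + 1.5Q = 125.0 - 1.4Q → Q_m = 23.4828.
Social marginal benefit = demand + MEB = 128.8 - 0.6Q.
Set SMB = MC: 128.8 - 0.6Q = 56.9 + 1.5Q → Q* = 34.2381.
Height of the DWL triangle at Q_m is SMB(Q_m) − MC(Q_m) = MEB(Q_m) = 22.5862.
DWL = ½ × 10.7553 × 22.5862 = 121.4607.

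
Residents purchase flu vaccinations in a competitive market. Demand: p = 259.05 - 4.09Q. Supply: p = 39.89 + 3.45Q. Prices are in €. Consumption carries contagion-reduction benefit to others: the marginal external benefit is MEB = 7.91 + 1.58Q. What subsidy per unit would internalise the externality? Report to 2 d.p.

subsidy = €68.11 per unit

Social marginal benefit = demand + MEB = 266.96 - 2.51Q.
Set SMB = MC: 266.96 - 2.51Q = 39.89 + 3.45Q → Q* = 38.0990.
The Pigouvian subsidy equals MEB at Q*: 7.91 + 1.58×38.0990 = 68.1064.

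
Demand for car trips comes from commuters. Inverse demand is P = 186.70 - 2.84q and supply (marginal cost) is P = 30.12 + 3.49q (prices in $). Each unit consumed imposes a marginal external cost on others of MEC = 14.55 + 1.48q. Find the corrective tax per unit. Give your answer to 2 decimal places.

Social marginal benefit = demand − MEC = 172.15 - 4.32q.
Set SMB = MC: 172.15 - 4.32q = 30.12 + 3.49q → q* = 18.1857.
The Pigouvian tax equals MEC at q*: 14.55 + 1.48×18.1857 = 41.4648.

tax = $41.46 per unit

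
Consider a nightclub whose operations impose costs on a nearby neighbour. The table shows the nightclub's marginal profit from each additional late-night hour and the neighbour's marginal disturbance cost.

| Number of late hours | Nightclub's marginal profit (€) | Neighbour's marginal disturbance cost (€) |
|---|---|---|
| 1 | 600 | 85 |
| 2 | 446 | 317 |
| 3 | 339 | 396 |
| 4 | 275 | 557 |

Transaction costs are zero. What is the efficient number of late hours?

2

Bargaining reaches the level where marginal profit last exceeds marginal disturbance cost.
That holds through level 2 (446 ≥ 317) but not at 3 (339 < 396).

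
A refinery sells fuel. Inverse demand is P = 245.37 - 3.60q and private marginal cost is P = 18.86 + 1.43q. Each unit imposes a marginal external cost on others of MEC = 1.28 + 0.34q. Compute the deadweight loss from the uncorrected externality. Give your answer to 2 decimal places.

Market equilibrium (private): 18.86 + 1.43q = 245.37 - 3.60q → q_m = 45.0318.
Social marginal cost = private MC + MEC = 20.14 + 1.77q.
Set SMC = demand: 20.14 + 1.77q = 245.37 - 3.60q → q* = 41.9423.
The loss is the area between SMC and demand from q* to q_m; with linear curves that's a triangle of height MEC(q_m).
DWL = ½ × 3.0895 × 16.5908 = 25.6286.

DWL = 25.63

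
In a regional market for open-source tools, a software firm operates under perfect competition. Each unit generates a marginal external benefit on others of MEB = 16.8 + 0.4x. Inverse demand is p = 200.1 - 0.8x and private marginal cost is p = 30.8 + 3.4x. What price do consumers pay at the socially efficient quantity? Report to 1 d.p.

P = 160.9

Social marginal cost = private MC − MEB = 14.0 + 3.0x.
Set SMC = demand: 14.0 + 3.0x = 200.1 - 0.8x → x* = 48.9737.
Consumer price on the demand curve at x*: 200.1 − 0.8×48.9737 = 160.9210.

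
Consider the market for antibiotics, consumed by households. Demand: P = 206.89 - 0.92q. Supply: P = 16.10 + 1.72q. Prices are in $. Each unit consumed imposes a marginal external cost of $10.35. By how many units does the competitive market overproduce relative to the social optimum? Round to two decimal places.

3.92 units

Market equilibrium (private): 16.10 + 1.72q = 206.89 - 0.92q → q_m = 72.2689.
Social marginal benefit = demand − MEC = 196.54 - 0.92q.
Set SMB = MC: 196.54 - 0.92q = 16.10 + 1.72q → q* = 68.3485.
Gap = |72.2689 − 68.3485| = 3.9204.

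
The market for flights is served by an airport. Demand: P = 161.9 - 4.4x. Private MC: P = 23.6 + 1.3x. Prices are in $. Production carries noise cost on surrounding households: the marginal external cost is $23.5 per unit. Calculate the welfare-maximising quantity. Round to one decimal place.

x* = 20.1

Social marginal cost = private MC + MEC = 47.1 + 1.3x.
Set SMC = demand: 47.1 + 1.3x = 161.9 - 4.4x → x* = 20.1404.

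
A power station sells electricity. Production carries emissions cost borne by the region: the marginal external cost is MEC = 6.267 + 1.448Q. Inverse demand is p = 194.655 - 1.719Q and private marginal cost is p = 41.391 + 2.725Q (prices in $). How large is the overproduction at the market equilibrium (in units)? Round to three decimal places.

Market equilibrium (private): 41.391 + 2.725Q = 194.655 - 1.719Q → Q_m = 34.4878.
Social marginal cost = private MC + MEC = 47.658 + 4.173Q.
Set SMC = demand: 47.658 + 4.173Q = 194.655 - 1.719Q → Q* = 24.9486.
Gap = |34.4878 − 24.9486| = 9.5392.

9.539 units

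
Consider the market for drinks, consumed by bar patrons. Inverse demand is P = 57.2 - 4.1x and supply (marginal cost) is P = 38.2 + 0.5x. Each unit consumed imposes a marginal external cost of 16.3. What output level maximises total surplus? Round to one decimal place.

x* = 0.6

Social marginal benefit = demand − MEC = 40.9 - 4.1x.
Set SMB = MC: 40.9 - 4.1x = 38.2 + 0.5x → x* = 0.5870.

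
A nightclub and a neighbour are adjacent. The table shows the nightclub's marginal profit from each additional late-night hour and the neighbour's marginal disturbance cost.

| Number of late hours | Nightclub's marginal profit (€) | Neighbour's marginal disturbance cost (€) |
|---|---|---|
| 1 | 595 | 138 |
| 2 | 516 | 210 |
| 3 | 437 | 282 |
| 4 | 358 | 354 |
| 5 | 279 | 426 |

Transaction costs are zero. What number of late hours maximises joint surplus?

4

Bargaining reaches the level where marginal profit last exceeds marginal disturbance cost.
That holds through level 4 (358 ≥ 354) but not at 5 (279 < 426).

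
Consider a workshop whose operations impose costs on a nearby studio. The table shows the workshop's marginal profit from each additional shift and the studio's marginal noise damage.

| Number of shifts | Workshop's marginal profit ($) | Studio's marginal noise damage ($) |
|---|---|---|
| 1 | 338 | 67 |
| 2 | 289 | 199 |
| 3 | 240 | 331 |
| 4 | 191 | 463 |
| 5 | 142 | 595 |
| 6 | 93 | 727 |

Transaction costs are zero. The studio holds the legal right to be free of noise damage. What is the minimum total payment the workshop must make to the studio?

$266

Efficient level: marginal profit ≥ marginal noise damage through level 2, so k* = 2.
With the studio holding the right, the workshop must at least compensate total damage at k*: 67 + 199 = 266.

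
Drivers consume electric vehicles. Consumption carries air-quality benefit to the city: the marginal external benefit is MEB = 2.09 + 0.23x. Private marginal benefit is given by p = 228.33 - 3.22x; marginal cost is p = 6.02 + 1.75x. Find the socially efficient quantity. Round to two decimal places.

Social marginal benefit = demand + MEB = 230.42 - 2.99x.
Set SMB = MC: 230.42 - 2.99x = 6.02 + 1.75x → x* = 47.3418.

x* = 47.34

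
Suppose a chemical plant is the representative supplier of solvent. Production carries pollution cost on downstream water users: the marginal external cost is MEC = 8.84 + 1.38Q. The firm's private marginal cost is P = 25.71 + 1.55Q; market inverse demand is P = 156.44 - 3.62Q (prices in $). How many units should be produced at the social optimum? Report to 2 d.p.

Q* = 18.61

Social marginal cost = private MC + MEC = 34.55 + 2.93Q.
Set SMC = demand: 34.55 + 2.93Q = 156.44 - 3.62Q → Q* = 18.6092.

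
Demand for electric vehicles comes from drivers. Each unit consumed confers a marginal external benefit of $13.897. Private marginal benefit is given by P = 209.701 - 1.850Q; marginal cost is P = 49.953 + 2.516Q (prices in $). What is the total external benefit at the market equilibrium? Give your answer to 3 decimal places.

$508.479

Market equilibrium (private): 49.953 + 2.516Q = 209.701 - 1.850Q → Q_m = 36.5891.
Total external benefit = MEB × Q_m = 13.897 × 36.5891 = 508.4787.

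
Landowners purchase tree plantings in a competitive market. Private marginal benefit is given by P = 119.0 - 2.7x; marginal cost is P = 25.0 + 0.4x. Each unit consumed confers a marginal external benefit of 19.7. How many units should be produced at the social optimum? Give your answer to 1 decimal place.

x* = 36.7

Social marginal benefit = demand + MEB = 138.7 - 2.7x.
Set SMB = MC: 138.7 - 2.7x = 25.0 + 0.4x → x* = 36.6774.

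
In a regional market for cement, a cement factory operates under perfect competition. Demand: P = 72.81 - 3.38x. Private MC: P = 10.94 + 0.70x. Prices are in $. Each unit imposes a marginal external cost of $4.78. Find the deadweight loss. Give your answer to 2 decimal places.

Market equilibrium (private): 10.94 + 0.70x = 72.81 - 3.38x → x_m = 15.1642.
Social marginal cost = private MC + MEC = 15.72 + 0.70x.
Set SMC = demand: 15.72 + 0.70x = 72.81 - 3.38x → x* = 13.9926.
The loss is the area between SMC and demand from x* to x_m; with linear curves that's a triangle of height MEC(x_m).
DWL = ½ × 1.1716 × 4.7800 = 2.8001.

DWL = $2.80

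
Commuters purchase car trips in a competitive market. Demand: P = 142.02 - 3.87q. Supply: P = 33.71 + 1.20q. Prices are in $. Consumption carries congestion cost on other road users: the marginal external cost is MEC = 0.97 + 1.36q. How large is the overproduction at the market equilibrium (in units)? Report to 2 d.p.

4.67 units

Market equilibrium (private): 33.71 + 1.20q = 142.02 - 3.87q → q_m = 21.3629.
Social marginal benefit = demand − MEC = 141.05 - 5.23q.
Set SMB = MC: 141.05 - 5.23q = 33.71 + 1.20q → q* = 16.6936.
Gap = |21.3629 − 16.6936| = 4.6693.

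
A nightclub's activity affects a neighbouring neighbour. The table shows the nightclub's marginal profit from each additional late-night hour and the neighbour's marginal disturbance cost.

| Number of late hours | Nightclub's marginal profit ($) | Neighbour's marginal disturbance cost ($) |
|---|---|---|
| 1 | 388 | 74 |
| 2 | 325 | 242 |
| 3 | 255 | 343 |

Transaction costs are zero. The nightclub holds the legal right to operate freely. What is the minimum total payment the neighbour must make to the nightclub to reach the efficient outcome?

Left alone the nightclub would choose level 3 (marginal profit stays positive).
Efficient level: k* = 2 (marginal profit ≥ marginal disturbance cost through 2).
The neighbour must at least cover the nightclub's forgone profit from cutting 3→2: 255 = 255.

$255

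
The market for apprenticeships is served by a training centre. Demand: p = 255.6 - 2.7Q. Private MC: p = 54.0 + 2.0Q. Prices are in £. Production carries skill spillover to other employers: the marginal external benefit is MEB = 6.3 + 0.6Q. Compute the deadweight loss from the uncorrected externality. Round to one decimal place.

DWL = £125.2

Market equilibrium (private): 54.0 + 2.0Q = 255.6 - 2.7Q → Q_m = 42.8936.
Social marginal cost = private MC − MEB = 47.7 + 1.4Q.
Set SMC = demand: 47.7 + 1.4Q = 255.6 - 2.7Q → Q* = 50.7073.
Height of the DWL triangle at Q_m is demand(Q_m) − SMC(Q_m) = MEB(Q_m) = 32.0362.
DWL = ½ × 7.8137 × 32.0362 = 125.1606.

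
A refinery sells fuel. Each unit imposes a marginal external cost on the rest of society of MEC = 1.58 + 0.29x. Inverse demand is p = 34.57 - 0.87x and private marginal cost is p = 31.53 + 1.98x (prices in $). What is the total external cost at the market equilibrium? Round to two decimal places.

Market equilibrium (private): 31.53 + 1.98x = 34.57 - 0.87x → x_m = 1.0667.
Total external cost = ∫₀^{x_m} (1.58 + 0.29x) dx = 1.58×1.0667 + ½×0.29×1.0667² = 1.8504.

$1.85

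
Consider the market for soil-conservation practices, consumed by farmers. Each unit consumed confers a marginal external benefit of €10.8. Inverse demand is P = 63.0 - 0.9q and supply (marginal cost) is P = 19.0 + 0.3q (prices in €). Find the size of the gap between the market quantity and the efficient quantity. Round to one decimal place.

Market equilibrium (private): 19.0 + 0.3q = 63.0 - 0.9q → q_m = 36.6667.
Social marginal benefit = demand + MEB = 73.8 - 0.9q.
Set SMB = MC: 73.8 - 0.9q = 19.0 + 0.3q → q* = 45.6667.
Gap = |36.6667 − 45.6667| = 9.0000.

9.0 units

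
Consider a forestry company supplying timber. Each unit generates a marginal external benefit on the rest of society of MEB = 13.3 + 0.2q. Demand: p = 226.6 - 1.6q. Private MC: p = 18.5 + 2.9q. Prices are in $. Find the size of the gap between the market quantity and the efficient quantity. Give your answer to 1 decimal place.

Market equilibrium (private): 18.5 + 2.9q = 226.6 - 1.6q → q_m = 46.2444.
Social marginal cost = private MC − MEB = 5.2 + 2.7q.
Set SMC = demand: 5.2 + 2.7q = 226.6 - 1.6q → q* = 51.4884.
Gap = |46.2444 − 51.4884| = 5.2440.

5.2 units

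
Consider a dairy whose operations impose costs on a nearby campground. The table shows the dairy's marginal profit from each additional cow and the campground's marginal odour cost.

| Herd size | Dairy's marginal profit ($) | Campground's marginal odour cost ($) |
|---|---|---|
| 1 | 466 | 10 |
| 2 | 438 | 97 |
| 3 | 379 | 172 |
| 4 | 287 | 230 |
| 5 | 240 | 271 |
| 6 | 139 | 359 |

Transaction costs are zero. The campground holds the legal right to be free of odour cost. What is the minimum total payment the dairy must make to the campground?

$509

Efficient level: marginal profit ≥ marginal odour cost through level 4, so k* = 4.
With the campground holding the right, the dairy must at least compensate total damage at k*: 10 + 97 + 172 + 230 = 509.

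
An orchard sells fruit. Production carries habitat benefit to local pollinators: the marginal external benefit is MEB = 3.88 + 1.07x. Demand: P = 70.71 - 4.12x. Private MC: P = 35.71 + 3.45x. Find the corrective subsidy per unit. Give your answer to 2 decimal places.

subsidy = 10.28 per unit

Social marginal cost = private MC − MEB = 31.83 + 2.38x.
Set SMC = demand: 31.83 + 2.38x = 70.71 - 4.12x → x* = 5.9815.
The Pigouvian subsidy equals MEB at x*: 3.88 + 1.07×5.9815 = 10.2802.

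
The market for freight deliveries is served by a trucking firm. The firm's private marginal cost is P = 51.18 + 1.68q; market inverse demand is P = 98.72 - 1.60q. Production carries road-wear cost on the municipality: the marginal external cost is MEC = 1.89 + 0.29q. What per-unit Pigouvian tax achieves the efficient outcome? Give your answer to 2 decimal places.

Social marginal cost = private MC + MEC = 53.07 + 1.97q.
Set SMC = demand: 53.07 + 1.97q = 98.72 - 1.60q → q* = 12.7871.
The Pigouvian tax equals MEC at q*: 1.89 + 0.29×12.7871 = 5.5983.

tax = 5.60 per unit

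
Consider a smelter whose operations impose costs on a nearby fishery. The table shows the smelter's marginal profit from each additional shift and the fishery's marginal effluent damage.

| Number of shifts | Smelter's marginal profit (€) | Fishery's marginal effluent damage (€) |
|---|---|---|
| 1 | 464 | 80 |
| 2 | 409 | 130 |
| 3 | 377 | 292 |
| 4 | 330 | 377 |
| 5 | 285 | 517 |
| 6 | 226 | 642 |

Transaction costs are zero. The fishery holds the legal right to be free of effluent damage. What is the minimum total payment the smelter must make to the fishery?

Efficient level: marginal profit ≥ marginal effluent damage through level 3, so k* = 3.
With the fishery holding the right, the smelter must at least compensate total damage at k*: 80 + 130 + 292 = 502.

€502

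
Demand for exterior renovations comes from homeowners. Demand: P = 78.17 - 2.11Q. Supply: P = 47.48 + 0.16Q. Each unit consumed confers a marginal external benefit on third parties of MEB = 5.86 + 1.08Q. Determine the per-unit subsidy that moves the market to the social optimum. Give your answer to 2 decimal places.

subsidy = 39.03 per unit

Social marginal benefit = demand + MEB = 84.03 - 1.03Q.
Set SMB = MC: 84.03 - 1.03Q = 47.48 + 0.16Q → Q* = 30.7143.
The Pigouvian subsidy equals MEB at Q*: 5.86 + 1.08×30.7143 = 39.0314.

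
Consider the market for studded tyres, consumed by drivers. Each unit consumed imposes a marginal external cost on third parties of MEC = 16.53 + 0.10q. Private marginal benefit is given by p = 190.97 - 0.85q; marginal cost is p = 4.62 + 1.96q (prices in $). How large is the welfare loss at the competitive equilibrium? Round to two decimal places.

DWL = $92.18

Market equilibrium (private): 4.62 + 1.96q = 190.97 - 0.85q → q_m = 66.3167.
Social marginal benefit = demand − MEC = 174.44 - 0.95q.
Set SMB = MC: 174.44 - 0.95q = 4.62 + 1.96q → q* = 58.3574.
The loss is the area between SMB and MC from q* to q_m; with linear curves that's a triangle of height MEC(q_m).
DWL = ½ × 7.9593 × 23.1617 = 92.1755.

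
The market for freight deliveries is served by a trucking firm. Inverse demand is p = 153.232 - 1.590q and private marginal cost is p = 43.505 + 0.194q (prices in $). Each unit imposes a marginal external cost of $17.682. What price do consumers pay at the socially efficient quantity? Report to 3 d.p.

Social marginal cost = private MC + MEC = 61.187 + 0.194q.
Set SMC = demand: 61.187 + 0.194q = 153.232 - 1.590q → q* = 51.5947.
Consumer price on the demand curve at q*: 153.232 − 1.590×51.5947 = 71.1964.

P = $71.196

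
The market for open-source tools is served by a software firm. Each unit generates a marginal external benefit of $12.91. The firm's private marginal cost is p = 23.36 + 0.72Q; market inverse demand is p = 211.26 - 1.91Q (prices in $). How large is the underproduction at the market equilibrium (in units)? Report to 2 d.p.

4.91 units

Market equilibrium (private): 23.36 + 0.72Q = 211.26 - 1.91Q → Q_m = 71.4449.
Social marginal cost = private MC − MEB = 10.45 + 0.72Q.
Set SMC = demand: 10.45 + 0.72Q = 211.26 - 1.91Q → Q* = 76.3536.
Gap = |71.4449 − 76.3536| = 4.9087.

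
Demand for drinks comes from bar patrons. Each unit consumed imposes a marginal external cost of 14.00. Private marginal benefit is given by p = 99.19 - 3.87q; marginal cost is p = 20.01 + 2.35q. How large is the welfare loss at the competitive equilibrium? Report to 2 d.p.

Market equilibrium (private): 20.01 + 2.35q = 99.19 - 3.87q → q_m = 12.7299.
Social marginal benefit = demand − MEC = 85.19 - 3.87q.
Set SMB = MC: 85.19 - 3.87q = 20.01 + 2.35q → q* = 10.4791.
The loss is the area between SMB and MC from q* to q_m; with linear curves that's a triangle of height MEC(q_m).
DWL = ½ × 2.2508 × 14.0000 = 15.7556.

DWL = 15.76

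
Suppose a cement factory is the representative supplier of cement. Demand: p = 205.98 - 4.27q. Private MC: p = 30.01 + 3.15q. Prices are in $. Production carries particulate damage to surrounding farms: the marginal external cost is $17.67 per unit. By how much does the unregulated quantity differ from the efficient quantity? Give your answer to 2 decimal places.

2.38 units

Market equilibrium (private): 30.01 + 3.15q = 205.98 - 4.27q → q_m = 23.7156.
Social marginal cost = private MC + MEC = 47.68 + 3.15q.
Set SMC = demand: 47.68 + 3.15q = 205.98 - 4.27q → q* = 21.3342.
Gap = |23.7156 − 21.3342| = 2.3814.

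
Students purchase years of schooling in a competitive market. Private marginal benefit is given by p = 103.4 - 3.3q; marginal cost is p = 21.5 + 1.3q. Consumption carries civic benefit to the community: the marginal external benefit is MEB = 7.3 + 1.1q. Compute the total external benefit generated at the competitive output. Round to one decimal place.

304.3

Market equilibrium (private): 21.5 + 1.3q = 103.4 - 3.3q → q_m = 17.8043.
Total external benefit = ∫₀^{q_m} (7.3 + 1.1q) dq = 7.3×17.8043 + ½×1.1×17.8043² = 304.3176.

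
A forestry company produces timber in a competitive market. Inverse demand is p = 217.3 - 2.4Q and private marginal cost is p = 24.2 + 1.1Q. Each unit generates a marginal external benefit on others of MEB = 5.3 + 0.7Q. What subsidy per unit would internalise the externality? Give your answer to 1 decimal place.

Social marginal cost = private MC − MEB = 18.9 + 0.4Q.
Set SMC = demand: 18.9 + 0.4Q = 217.3 - 2.4Q → Q* = 70.8571.
The Pigouvian subsidy equals MEB at Q*: 5.3 + 0.7×70.8571 = 54.9000.

subsidy = 54.9 per unit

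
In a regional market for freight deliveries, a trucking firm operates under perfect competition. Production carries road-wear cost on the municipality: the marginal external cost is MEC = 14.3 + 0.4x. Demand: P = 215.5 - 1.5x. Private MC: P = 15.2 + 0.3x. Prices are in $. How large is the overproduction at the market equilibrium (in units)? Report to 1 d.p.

Market equilibrium (private): 15.2 + 0.3x = 215.5 - 1.5x → x_m = 111.2778.
Social marginal cost = private MC + MEC = 29.5 + 0.7x.
Set SMC = demand: 29.5 + 0.7x = 215.5 - 1.5x → x* = 84.5455.
Gap = |111.2778 − 84.5455| = 26.7323.

26.7 units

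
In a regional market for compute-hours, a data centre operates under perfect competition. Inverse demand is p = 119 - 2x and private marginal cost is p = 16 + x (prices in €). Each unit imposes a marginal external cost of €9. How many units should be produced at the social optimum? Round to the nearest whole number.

x* = 31

Social marginal cost = private MC + MEC = 25 + x.
Set SMC = demand: 25 + x = 119 - 2x → x* = 31.3333.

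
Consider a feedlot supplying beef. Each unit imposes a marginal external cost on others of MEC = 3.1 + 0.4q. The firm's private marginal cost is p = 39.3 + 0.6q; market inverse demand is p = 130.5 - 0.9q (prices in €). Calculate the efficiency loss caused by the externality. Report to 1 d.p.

Market equilibrium (private): 39.3 + 0.6q = 130.5 - 0.9q → q_m = 60.8000.
Social marginal cost = private MC + MEC = 42.4 + q.
Set SMC = demand: 42.4 + q = 130.5 - 0.9q → q* = 46.3684.
The welfare-loss triangle has base |q_m − q*| and height MEC(q_m) (the vertical gap between SMC and demand is zero at q* and MEC at q_m).
DWL = ½ × 14.4316 × 27.4200 = 197.8572.

DWL = €197.9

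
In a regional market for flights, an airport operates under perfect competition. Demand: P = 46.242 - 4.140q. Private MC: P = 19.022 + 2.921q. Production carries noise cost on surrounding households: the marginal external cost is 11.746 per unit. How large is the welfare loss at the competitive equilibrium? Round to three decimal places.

Market equilibrium (private): 19.022 + 2.921q = 46.242 - 4.140q → q_m = 3.8550.
Social marginal cost = private MC + MEC = 30.768 + 2.921q.
Set SMC = demand: 30.768 + 2.921q = 46.242 - 4.140q → q* = 2.1915.
Height of the DWL triangle at q_m is SMC(q_m) − demand(q_m) = MEC(q_m) = 11.7460.
DWL = ½ × 1.6635 × 11.7460 = 9.7697.

DWL = 9.770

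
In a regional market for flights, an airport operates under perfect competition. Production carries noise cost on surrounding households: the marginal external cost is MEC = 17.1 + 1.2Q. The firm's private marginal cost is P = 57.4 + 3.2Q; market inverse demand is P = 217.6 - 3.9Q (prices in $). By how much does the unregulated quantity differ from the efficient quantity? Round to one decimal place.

5.3 units

Market equilibrium (private): 57.4 + 3.2Q = 217.6 - 3.9Q → Q_m = 22.5634.
Social marginal cost = private MC + MEC = 74.5 + 4.4Q.
Set SMC = demand: 74.5 + 4.4Q = 217.6 - 3.9Q → Q* = 17.2410.
Gap = |22.5634 − 17.2410| = 5.3224.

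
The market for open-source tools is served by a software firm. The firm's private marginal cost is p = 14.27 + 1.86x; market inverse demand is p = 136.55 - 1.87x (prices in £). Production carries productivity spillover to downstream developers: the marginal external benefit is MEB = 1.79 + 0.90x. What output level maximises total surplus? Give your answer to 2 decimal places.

x* = 43.84

Social marginal cost = private MC − MEB = 12.48 + 0.96x.
Set SMC = demand: 12.48 + 0.96x = 136.55 - 1.87x → x* = 43.8410.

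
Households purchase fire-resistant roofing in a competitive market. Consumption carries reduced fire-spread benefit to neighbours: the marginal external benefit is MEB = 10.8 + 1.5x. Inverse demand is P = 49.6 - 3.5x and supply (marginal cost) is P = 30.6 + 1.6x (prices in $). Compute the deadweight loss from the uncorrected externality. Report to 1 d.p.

Market equilibrium (private): 30.6 + 1.6x = 49.6 - 3.5x → x_m = 3.7255.
Social marginal benefit = demand + MEB = 60.4 - 2.0x.
Set SMB = MC: 60.4 - 2.0x = 30.6 + 1.6x → x* = 8.2778.
The loss is the area between SMB and MC from x* to x_m; with linear curves that's a triangle of height MEB(x_m).
DWL = ½ × 4.5523 × 16.3882 = 37.3020.

DWL = $37.3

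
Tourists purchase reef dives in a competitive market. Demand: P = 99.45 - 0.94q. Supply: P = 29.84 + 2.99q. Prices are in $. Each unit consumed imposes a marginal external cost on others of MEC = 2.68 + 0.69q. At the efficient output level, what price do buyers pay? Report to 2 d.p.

Social marginal benefit = demand − MEC = 96.77 - 1.63q.
Set SMB = MC: 96.77 - 1.63q = 29.84 + 2.99q → q* = 14.4870.
Consumer price on the demand curve at q*: 99.45 − 0.94×14.4870 = 85.8322.

P = $85.83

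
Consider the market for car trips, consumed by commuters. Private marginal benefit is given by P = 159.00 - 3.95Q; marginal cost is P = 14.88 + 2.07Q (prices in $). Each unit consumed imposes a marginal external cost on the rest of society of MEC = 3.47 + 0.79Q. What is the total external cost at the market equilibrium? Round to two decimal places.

$309.46

Market equilibrium (private): 14.88 + 2.07Q = 159.00 - 3.95Q → Q_m = 23.9402.
Total external cost = ∫₀^{Q_m} (3.47 + 0.79Q) dQ = 3.47×23.9402 + ½×0.79×23.9402² = 309.4601.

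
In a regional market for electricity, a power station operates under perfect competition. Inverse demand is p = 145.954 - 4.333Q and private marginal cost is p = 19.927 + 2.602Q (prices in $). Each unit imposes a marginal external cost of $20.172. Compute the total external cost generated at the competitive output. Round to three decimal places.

$366.578

Market equilibrium (private): 19.927 + 2.602Q = 145.954 - 4.333Q → Q_m = 18.1726.
Total external cost = MEC × Q_m = 20.172 × 18.1726 = 366.5777.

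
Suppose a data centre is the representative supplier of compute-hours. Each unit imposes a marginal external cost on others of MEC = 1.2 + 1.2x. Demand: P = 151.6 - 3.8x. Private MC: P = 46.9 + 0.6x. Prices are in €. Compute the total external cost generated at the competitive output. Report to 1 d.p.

€368.3

Market equilibrium (private): 46.9 + 0.6x = 151.6 - 3.8x → x_m = 23.7955.
Total external cost = ∫₀^{x_m} (1.2 + 1.2x) dx = 1.2×23.7955 + ½×1.2×23.7955² = 368.2901.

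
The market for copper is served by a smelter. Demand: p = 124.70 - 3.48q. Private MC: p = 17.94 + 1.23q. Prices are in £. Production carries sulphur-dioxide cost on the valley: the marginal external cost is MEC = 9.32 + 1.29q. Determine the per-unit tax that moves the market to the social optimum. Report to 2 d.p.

Social marginal cost = private MC + MEC = 27.26 + 2.52q.
Set SMC = demand: 27.26 + 2.52q = 124.70 - 3.48q → q* = 16.2400.
The Pigouvian tax equals MEC at q*: 9.32 + 1.29×16.2400 = 30.2696.

tax = £30.27 per unit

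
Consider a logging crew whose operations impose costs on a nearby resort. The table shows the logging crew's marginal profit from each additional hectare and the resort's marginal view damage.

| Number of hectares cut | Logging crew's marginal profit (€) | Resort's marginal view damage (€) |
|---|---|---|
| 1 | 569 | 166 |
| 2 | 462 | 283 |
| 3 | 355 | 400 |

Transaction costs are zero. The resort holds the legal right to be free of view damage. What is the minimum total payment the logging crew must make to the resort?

Efficient level: marginal profit ≥ marginal view damage through level 2, so k* = 2.
With the resort holding the right, the logging crew must at least compensate total damage at k*: 166 + 283 = 449.

€449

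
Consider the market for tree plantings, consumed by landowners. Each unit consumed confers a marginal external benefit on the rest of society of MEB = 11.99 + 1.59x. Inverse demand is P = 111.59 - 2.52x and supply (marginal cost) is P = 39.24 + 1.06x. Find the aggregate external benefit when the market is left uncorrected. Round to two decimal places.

567.01

Market equilibrium (private): 39.24 + 1.06x = 111.59 - 2.52x → x_m = 20.2095.
Total external benefit = ∫₀^{x_m} (11.99 + 1.59x) dx = 11.99×20.2095 + ½×1.59×20.2095² = 567.0089.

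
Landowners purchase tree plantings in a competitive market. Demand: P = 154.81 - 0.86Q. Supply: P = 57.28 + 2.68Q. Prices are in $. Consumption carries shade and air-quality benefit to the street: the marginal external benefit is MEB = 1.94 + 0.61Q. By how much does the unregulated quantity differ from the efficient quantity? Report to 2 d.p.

6.40 units

Market equilibrium (private): 57.28 + 2.68Q = 154.81 - 0.86Q → Q_m = 27.5508.
Social marginal benefit = demand + MEB = 156.75 - 0.25Q.
Set SMB = MC: 156.75 - 0.25Q = 57.28 + 2.68Q → Q* = 33.9488.
Gap = |27.5508 − 33.9488| = 6.3980.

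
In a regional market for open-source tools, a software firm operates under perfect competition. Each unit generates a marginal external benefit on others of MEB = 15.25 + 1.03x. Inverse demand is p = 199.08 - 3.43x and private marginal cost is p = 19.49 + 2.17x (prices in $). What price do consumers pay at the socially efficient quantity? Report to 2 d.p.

Social marginal cost = private MC − MEB = 4.24 + 1.14x.
Set SMC = demand: 4.24 + 1.14x = 199.08 - 3.43x → x* = 42.6346.
Consumer price on the demand curve at x*: 199.08 − 3.43×42.6346 = 52.8433.

P = $52.84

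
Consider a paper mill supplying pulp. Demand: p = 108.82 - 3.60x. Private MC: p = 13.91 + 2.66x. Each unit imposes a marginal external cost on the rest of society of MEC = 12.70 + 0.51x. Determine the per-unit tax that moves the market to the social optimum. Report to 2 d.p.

tax = 18.89 per unit

Social marginal cost = private MC + MEC = 26.61 + 3.17x.
Set SMC = demand: 26.61 + 3.17x = 108.82 - 3.60x → x* = 12.1433.
The Pigouvian tax equals MEC at x*: 12.70 + 0.51×12.1433 = 18.8931.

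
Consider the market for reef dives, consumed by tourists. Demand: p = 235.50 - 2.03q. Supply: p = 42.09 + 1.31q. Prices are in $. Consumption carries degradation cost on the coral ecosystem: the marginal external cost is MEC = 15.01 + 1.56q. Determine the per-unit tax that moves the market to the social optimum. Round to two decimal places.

tax = $71.81 per unit

Social marginal benefit = demand − MEC = 220.49 - 3.59q.
Set SMB = MC: 220.49 - 3.59q = 42.09 + 1.31q → q* = 36.4082.
The Pigouvian tax equals MEC at q*: 15.01 + 1.56×36.4082 = 71.8068.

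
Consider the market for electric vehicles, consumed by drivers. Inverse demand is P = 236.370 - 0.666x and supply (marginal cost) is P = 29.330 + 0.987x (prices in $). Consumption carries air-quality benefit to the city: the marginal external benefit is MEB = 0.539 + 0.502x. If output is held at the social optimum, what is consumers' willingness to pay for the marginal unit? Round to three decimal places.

P = $116.259

Social marginal benefit = demand + MEB = 236.909 - 0.164x.
Set SMB = MC: 236.909 - 0.164x = 29.330 + 0.987x → x* = 180.3467.
Consumer price on the demand curve at x*: 236.370 − 0.666×180.3467 = 116.2591.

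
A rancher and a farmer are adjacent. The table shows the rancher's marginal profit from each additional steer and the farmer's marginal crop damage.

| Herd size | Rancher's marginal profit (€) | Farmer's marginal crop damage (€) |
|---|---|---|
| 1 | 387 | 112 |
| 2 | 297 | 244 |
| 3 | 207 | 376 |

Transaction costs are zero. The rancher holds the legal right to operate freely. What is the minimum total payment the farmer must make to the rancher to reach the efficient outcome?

€207

Left alone the rancher would choose level 3 (marginal profit stays positive).
Efficient level: k* = 2 (marginal profit ≥ marginal crop damage through 2).
The farmer must at least cover the rancher's forgone profit from cutting 3→2: 207 = 207.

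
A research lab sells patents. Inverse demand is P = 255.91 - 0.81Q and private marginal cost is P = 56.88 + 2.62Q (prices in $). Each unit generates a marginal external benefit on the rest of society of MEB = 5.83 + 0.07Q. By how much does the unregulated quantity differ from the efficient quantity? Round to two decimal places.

Market equilibrium (private): 56.88 + 2.62Q = 255.91 - 0.81Q → Q_m = 58.0262.
Social marginal cost = private MC − MEB = 51.05 + 2.55Q.
Set SMC = demand: 51.05 + 2.55Q = 255.91 - 0.81Q → Q* = 60.9702.
Gap = |58.0262 − 60.9702| = 2.9440.

2.94 units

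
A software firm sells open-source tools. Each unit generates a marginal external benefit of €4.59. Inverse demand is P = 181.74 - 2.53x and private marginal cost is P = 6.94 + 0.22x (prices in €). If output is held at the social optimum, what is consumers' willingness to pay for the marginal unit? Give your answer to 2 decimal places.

Social marginal cost = private MC − MEB = 2.35 + 0.22x.
Set SMC = demand: 2.35 + 0.22x = 181.74 - 2.53x → x* = 65.2327.
Consumer price on the demand curve at x*: 181.74 − 2.53×65.2327 = 16.7013.

P = €16.70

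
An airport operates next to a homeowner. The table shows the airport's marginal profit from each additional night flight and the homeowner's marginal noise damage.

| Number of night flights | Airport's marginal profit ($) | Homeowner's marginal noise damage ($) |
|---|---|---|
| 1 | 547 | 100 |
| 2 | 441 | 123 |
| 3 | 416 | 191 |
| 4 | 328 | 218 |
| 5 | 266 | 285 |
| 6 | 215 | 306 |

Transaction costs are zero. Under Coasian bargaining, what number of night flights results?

4

Bargaining reaches the level where marginal profit last exceeds marginal noise damage.
That holds through level 4 (328 ≥ 218) but not at 5 (266 < 285).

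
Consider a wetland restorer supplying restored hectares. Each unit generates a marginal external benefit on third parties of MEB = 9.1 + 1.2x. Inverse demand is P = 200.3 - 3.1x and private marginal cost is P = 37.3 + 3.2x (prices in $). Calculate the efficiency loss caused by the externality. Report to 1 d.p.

DWL = $158.0

Market equilibrium (private): 37.3 + 3.2x = 200.3 - 3.1x → x_m = 25.8730.
Social marginal cost = private MC − MEB = 28.2 + 2.0x.
Set SMC = demand: 28.2 + 2.0x = 200.3 - 3.1x → x* = 33.7451.
Between x* and x_m the wedge demand − SMC runs linearly from 0 to MEB(x_m), so the loss is a triangle.
DWL = ½ × 7.8721 × 40.1476 = 158.0230.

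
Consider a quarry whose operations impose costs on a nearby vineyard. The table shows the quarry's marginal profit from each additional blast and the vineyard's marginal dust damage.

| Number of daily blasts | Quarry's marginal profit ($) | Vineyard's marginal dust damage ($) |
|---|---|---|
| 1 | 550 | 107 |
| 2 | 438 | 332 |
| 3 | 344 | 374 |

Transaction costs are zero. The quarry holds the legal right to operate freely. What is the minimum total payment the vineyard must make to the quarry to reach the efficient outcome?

$344

Left alone the quarry would choose level 3 (marginal profit stays positive).
Efficient level: k* = 2 (marginal profit ≥ marginal dust damage through 2).
The vineyard must at least cover the quarry's forgone profit from cutting 3→2: 344 = 344.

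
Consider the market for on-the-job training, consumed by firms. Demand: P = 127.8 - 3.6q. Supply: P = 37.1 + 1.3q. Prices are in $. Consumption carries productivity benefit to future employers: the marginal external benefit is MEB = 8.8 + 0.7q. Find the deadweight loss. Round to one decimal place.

DWL = $56.4

Market equilibrium (private): 37.1 + 1.3q = 127.8 - 3.6q → q_m = 18.5102.
Social marginal benefit = demand + MEB = 136.6 - 2.9q.
Set SMB = MC: 136.6 - 2.9q = 37.1 + 1.3q → q* = 23.6905.
Between q* and q_m the wedge SMB − MC runs linearly from 0 to MEB(q_m), so the loss is a triangle.
DWL = ½ × 5.1803 × 21.7571 = 56.3542.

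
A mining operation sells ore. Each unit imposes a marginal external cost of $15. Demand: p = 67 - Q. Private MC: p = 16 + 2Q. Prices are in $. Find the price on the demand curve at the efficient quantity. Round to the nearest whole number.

P = $55

Social marginal cost = private MC + MEC = 31 + 2Q.
Set SMC = demand: 31 + 2Q = 67 - Q → Q* = 12.0000.
Consumer price on the demand curve at Q*: 67 − 1×12.0000 = 55.0000.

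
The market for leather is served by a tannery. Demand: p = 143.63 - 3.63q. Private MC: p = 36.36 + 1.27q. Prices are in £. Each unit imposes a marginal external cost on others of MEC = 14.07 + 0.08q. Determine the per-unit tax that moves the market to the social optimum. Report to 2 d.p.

tax = £15.57 per unit

Social marginal cost = private MC + MEC = 50.43 + 1.35q.
Set SMC = demand: 50.43 + 1.35q = 143.63 - 3.63q → q* = 18.7149.
The Pigouvian tax equals MEC at q*: 14.07 + 0.08×18.7149 = 15.5672.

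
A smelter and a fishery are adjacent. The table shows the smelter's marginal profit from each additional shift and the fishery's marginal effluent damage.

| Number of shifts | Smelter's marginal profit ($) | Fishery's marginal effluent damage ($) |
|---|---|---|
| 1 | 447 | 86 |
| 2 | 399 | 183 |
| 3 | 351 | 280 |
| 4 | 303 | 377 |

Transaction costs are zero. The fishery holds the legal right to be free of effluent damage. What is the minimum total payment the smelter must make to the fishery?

Efficient level: marginal profit ≥ marginal effluent damage through level 3, so k* = 3.
With the fishery holding the right, the smelter must at least compensate total damage at k*: 86 + 183 + 280 = 549.

$549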